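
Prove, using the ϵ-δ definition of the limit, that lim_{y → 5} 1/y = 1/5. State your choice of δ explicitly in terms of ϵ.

δ = min(5/2, (25/2)ϵ)

Suppose ϵ > 0. We seek δ > 0 such that 0 < |y − 5| < δ implies |1/y − (1/5)| < ϵ.
|1/y − (1/5)| = |5 − y|/(5·|y|) = |y − 5|/(5|y|).
Require δ ≤ 5/2 so that |y| > 5 − 5/2 = 5/2, hence 5|y| > 25/2.
Then |1/y − (1/5)| < |y − 5|/(25/2), which is < ϵ when |y − 5| < (25/2)ϵ.
Take δ = min(5/2, (25/2)ϵ). Then 0 < |y − 5| < δ gives both |y − 5| < 5/2 and |y − 5| < (25/2)ϵ, so |1/y − (1/5)| < ϵ.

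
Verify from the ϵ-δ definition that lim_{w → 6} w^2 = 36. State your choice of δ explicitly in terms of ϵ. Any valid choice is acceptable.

δ = min(2, ϵ/14)

Let ϵ > 0. We seek δ > 0 with 0 < |w − 6| < δ ⇒ |w^2 − 36| < ϵ.
Factor: w^2 − 36 = (w − 6)(w + 6), so |w^2 − 36| = |w − 6|·|w + 6|.
Impose δ ≤ 2 so that |w| < 8; then |w + 6| ≤ 14.
Hence |w^2 − 36| ≤ 14|w − 6|, which is < ϵ once |w − 6| < ϵ/14.
Take δ = min(2, ϵ/14). If 0 < |w − 6| < δ then both bounds hold and |w^2 − 36| ≤ 14|w − 6| < 14·(ϵ/14) = ϵ.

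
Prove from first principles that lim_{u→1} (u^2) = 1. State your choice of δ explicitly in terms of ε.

Let ε > 0 be given. We seek δ > 0 with 0 < |u − 1| < δ ⇒ |u^2 − 1| < ε.
Factor: u^2 − 1 = (u − 1)(u + 1), so |u^2 − 1| = |u − 1|·|u + 1|.
Impose δ ≤ 1 so that |u| < 2; then |u + 1| ≤ 3.
Hence |u^2 − 1| ≤ 3|u − 1|, which is < ε once |u − 1| < ε/3.
Take δ = min(1, ε/3). If 0 < |u − 1| < δ then both bounds hold and |u^2 − 1| ≤ 3|u − 1| < 3·(ε/3) = ε.

δ = min(1, ε/3)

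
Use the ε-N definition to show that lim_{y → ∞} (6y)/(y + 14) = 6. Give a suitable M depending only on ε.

Let ε > 0 be given. We seek M > 0 such that y > M implies |(6y)/(y + 14) − 6| < ε.
(6y)/(y + 14) − 6 = ((6y) − 6(y + 14)) / ((y + 14)) = -84/((y + 14)).
For y > 0 we have y + 14 > y, so |(6y)/(y + 14) − 6| = 84/((y + 14)) < 84/(y) = 84/y.
Thus |(6y)/(y + 14) − 6| < ε whenever y > 84/ε.
Take M = 84/ε. If y > M then |(6y)/(y + 14) − 6| < 84/y < ε.

M = 84/ε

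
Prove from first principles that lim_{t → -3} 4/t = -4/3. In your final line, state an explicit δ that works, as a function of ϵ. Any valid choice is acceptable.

Let ϵ > 0. We seek δ > 0 such that 0 < |t + 3| < δ implies |4/t + 4/3| < ϵ.
|4/t + 4/3| = 4·|-3 − t|/(3·|t|) = 4|t + 3|/(3|t|).
Require δ ≤ 3/2 so that |t| > 3 − 3/2 = 3/2, hence 3|t| > 9/2.
Then |4/t + 4/3| < 4|t + 3|/(9/2), which is < ϵ when |t + 3| < (9/8)ϵ.
Take δ = min(3/2, (9/8)ϵ). Then 0 < |t + 3| < δ gives both |t + 3| < 3/2 and |t + 3| < (9/8)ϵ, so |4/t + 4/3| < ϵ.

δ = min(3/2, (9/8)ϵ)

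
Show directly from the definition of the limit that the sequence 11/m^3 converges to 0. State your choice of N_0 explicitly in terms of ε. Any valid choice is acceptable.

Let ε > 0 be given. For m ≥ 1, |11/m^3 − 0| = 11/m^3.
11/m^3 < ε ⇔ m^3 > 11/ε ⇔ m > (11/ε)^{1/3}.
Take N_0 = (11/ε)^{1/3}. Then m > N_0 implies 11/m^3 < ε.

N_0 = (11/ε)^{1/3}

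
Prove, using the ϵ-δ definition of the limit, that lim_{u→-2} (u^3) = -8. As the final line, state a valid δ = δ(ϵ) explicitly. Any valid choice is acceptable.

Let ϵ > 0 be given. We seek δ > 0 with 0 < |u + 2| < δ ⇒ |u^3 + 8| < ϵ.
Factor: u^3 + 8 = (u + 2)(u^2 - 2u + 4), so |u^3 + 8| = |u + 2|·|u^2 - 2u + 4|.
Restrict δ ≤ 2. Then |u + 2| < 2 gives |u| < 4, so by the triangle inequality |u^2 - 2u + 4| ≤ 4^2 + 2·4 + 4 = 28.
Hence |u^3 + 8| ≤ 28|u + 2|, which is < ϵ once |u + 2| < ϵ/28.
Take δ = min(2, ϵ/28). If 0 < |u + 2| < δ then both bounds hold and |u^3 + 8| ≤ 28|u + 2| < 28·(ϵ/28) = ϵ.

δ = min(2, ϵ/28)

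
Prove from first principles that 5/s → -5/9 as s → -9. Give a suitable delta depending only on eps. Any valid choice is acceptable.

delta = min(9/2, (81/10)eps)

Let eps > 0. We seek delta > 0 such that 0 < |s + 9| < delta implies |5/s + 5/9| < eps.
|5/s + 5/9| = 5·|-9 − s|/(9·|s|) = 5|s + 9|/(9|s|).
Require delta ≤ 9/2 so that |s| > 9 − 9/2 = 9/2, hence 9|s| > 81/2.
Then |5/s + 5/9| < 5|s + 9|/(81/2), which is < eps when |s + 9| < (81/10)eps.
Take delta = min(9/2, (81/10)eps). Then 0 < |s + 9| < delta gives both |s + 9| < 9/2 and |s + 9| < (81/10)eps, so |5/s + 5/9| < eps.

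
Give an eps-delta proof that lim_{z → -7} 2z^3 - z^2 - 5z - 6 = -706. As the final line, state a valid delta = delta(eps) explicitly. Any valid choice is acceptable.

Let eps > 0. We want delta > 0 such that 0 < |z + 7| < delta implies |(2z^3 - z^2 - 5z - 6) + 706| < eps.
(2z^3 - z^2 - 5z - 6) + 706 = 2z^3 - z^2 - 5z + 700 = (z + 7)(2z^2 - 15z + 100).
So |(2z^3 - z^2 - 5z - 6) + 706| = |z + 7|·|2z^2 - 15z + 100|.
Require delta ≤ 1. Then |z + 7| < 1 gives |z| < 8, and by the triangle inequality |2z^2 - 15z + 100| ≤ 2·8^2 + 15·8 + 100 = 348.
Hence |(2z^3 - z^2 - 5z - 6) + 706| ≤ 348|z + 7| < eps provided |z + 7| < eps/348.
Choosing delta = min(1, eps/348) ensures both conditions, hence |(2z^3 - z^2 - 5z - 6) + 706| < eps.

delta = min(1, eps/348)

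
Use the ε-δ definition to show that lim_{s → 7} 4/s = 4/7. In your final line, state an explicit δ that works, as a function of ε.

δ = min(7/2, (49/8)ε)

Suppose ε > 0. We seek δ > 0 such that 0 < |s − 7| < δ implies |4/s − (4/7)| < ε.
|4/s − (4/7)| = 4·|7 − s|/(7·|s|) = 4|s − 7|/(7|s|).
Require δ ≤ 7/2 so that |s| > 7 − 7/2 = 7/2, hence 7|s| > 49/2.
Then |4/s − (4/7)| < 4|s − 7|/(49/2), which is < ε when |s − 7| < (49/8)ε.
Take δ = min(7/2, (49/8)ε). Then 0 < |s − 7| < δ gives both |s − 7| < 7/2 and |s − 7| < (49/8)ε, so |4/s − (4/7)| < ε.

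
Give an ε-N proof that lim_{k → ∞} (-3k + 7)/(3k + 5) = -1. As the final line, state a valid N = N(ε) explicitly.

N = 4/ε

Fix ε > 0. For k ≥ 1, |(-3k + 7)/(3k + 5) + 1| = |36|/(3(3k + 5)) = 36/(3(3k + 5)).
Since 3k + 5 ≥ 3k for k ≥ 1, this is ≤ 36/(3·3k) = 4/k.
So |(-3k + 7)/(3k + 5) + 1| < ε whenever k > 4/ε.
Take N = 4/ε. If k > N then |(-3k + 7)/(3k + 5) + 1| ≤ 4/k < ε.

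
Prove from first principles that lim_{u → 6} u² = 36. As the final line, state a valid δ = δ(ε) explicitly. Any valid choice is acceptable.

Fix ε > 0. We seek δ > 0 with 0 < |u − 6| < δ ⇒ |u² − 36| < ε.
Factor: u² − 36 = (u − 6)(u + 6), so |u² − 36| = |u − 6|·|u + 6|.
Impose δ ≤ 1 so that |u| < 7; then |u + 6| ≤ 13.
Hence |u² − 36| ≤ 13|u − 6|, which is < ε once |u − 6| < ε/13.
Take δ = min(1, ε/13). If 0 < |u − 6| < δ then both bounds hold and |u² − 36| ≤ 13|u − 6| < 13·(ε/13) = ε.

δ = min(1, ε/13)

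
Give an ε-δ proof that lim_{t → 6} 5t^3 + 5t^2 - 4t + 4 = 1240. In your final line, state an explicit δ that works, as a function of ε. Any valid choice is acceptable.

Fix ε > 0. We want δ > 0 such that 0 < |t − 6| < δ implies |(5t^3 + 5t^2 - 4t + 4) − 1240| < ε.
(5t^3 + 5t^2 - 4t + 4) − 1240 = 5t^3 + 5t^2 - 4t - 1236 = (t − 6)(5t^2 + 35t + 206).
So |(5t^3 + 5t^2 - 4t + 4) − 1240| = |t − 6|·|5t^2 + 35t + 206|.
Assume first that |t − 6| < 1, so |t| < 7. Then |5t^2 + 35t + 206| ≤ 5·7^2 + 35·7 + 206 = 696.
Hence |(5t^3 + 5t^2 - 4t + 4) − 1240| ≤ 696|t − 6| < ε provided |t − 6| < ε/696.
Choosing δ = min(1, ε/696) ensures both conditions, hence |(5t^3 + 5t^2 - 4t + 4) − 1240| < ε.

δ = min(1, ε/696)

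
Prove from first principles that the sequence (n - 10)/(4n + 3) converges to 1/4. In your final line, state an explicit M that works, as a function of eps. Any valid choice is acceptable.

Suppose eps > 0. For n ≥ 1, |(n - 10)/(4n + 3) − (1/4)| = |-43|/(4(4n + 3)) = 43/(4(4n + 3)).
Since 4n + 3 ≥ 4n for n ≥ 1, this is ≤ 43/(4·4n) = (43/16)/n.
So |(n - 10)/(4n + 3) − (1/4)| < eps whenever n > (43/16)/eps.
Take M = (43/16)/eps. If n > M then |(n - 10)/(4n + 3) − (1/4)| ≤ (43/16)/n < eps.

M = (43/16)/eps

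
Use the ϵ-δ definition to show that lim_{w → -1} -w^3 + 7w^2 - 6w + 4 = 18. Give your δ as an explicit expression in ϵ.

Let ϵ > 0 be given. We want δ > 0 such that 0 < |w + 1| < δ implies |(-w^3 + 7w^2 - 6w + 4) − 18| < ϵ.
(-w^3 + 7w^2 - 6w + 4) − 18 = -w^3 + 7w^2 - 6w - 14 = (w + 1)(-w^2 + 8w - 14).
So |(-w^3 + 7w^2 - 6w + 4) − 18| = |w + 1|·|-w^2 + 8w - 14|.
Require δ ≤ 2. Then |w + 1| < 2 gives |w| < 3, and by the triangle inequality |-w^2 + 8w - 14| ≤ 3^2 + 8·3 + 14 = 47.
Hence |(-w^3 + 7w^2 - 6w + 4) − 18| ≤ 47|w + 1| < ϵ provided |w + 1| < ϵ/47.
Choosing δ = min(2, ϵ/47) ensures both conditions, hence |(-w^3 + 7w^2 - 6w + 4) − 18| < ϵ.

δ = min(2, ϵ/47)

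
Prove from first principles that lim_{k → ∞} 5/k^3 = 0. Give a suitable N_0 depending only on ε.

N_0 = (5/ε)^{1/3}

Let ε > 0 be given. For k ≥ 1, |5/k^3 − 0| = 5/k^3.
5/k^3 < ε ⇔ k^3 > 5/ε ⇔ k > (5/ε)^{1/3}.
Take N_0 = (5/ε)^{1/3}. Then k > N_0 implies 5/k^3 < ε.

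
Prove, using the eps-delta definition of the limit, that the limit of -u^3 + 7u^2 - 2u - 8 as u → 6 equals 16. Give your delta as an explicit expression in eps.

Fix eps > 0. We want delta > 0 such that 0 < |u − 6| < delta implies |(-u^3 + 7u^2 - 2u - 8) − 16| < eps.
(-u^3 + 7u^2 - 2u - 8) − 16 = -u^3 + 7u^2 - 2u - 24 = (u − 6)(-u^2 + u + 4).
So |(-u^3 + 7u^2 - 2u - 8) − 16| = |u − 6|·|-u^2 + u + 4|.
Require delta ≤ 1. Then |u − 6| < 1 gives |u| < 7, and by the triangle inequality |-u^2 + u + 4| ≤ 7^2 + 7 + 4 = 60.
Hence |(-u^3 + 7u^2 - 2u - 8) − 16| ≤ 60|u − 6| < eps provided |u − 6| < eps/60.
Take delta = min(1, eps/60). Then 0 < |u − 6| < delta gives both |u − 6| < 1 and |u − 6| < eps/60, so |(-u^3 + 7u^2 - 2u - 8) − 16| < eps.

delta = min(1, eps/60)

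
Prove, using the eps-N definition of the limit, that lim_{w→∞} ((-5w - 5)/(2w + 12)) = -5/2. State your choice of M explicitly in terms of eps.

Let eps > 0 be given. We seek M > 0 such that w > M implies |(-5w - 5)/(2w + 12) + 5/2| < eps.
(-5w - 5)/(2w + 12) + 5/2 = (2(-5w - 5) − (-5)(2w + 12)) / (2(2w + 12)) = 50/(2(2w + 12)).
For w > 0 we have 2w + 12 > 2w, so |(-5w - 5)/(2w + 12) + 5/2| = 50/(2(2w + 12)) < 50/(2·2w) = (25/2)/w.
Thus |(-5w - 5)/(2w + 12) + 5/2| < eps whenever w > (25/2)/eps.
Take M = (25/2)/eps. If w > M then |(-5w - 5)/(2w + 12) + 5/2| < (25/2)/w < eps.

M = (25/2)/eps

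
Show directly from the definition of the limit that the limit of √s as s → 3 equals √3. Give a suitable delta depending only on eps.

delta = min(3, √3·eps)

Let eps > 0 be given. We want delta > 0 such that 0 < |s − 3| < delta implies |√s − √3| < eps.
Rationalise: √s − √3 = (s − 3)/(√s + √3), so |√s − √3| = |s − 3|/(√s + √3).
Restrict delta ≤ 3 so that |s − 3| < 3 forces s > 0, and then √s + √3 > √3.
Hence |√s − √3| < |s − 3|/√3, which is < eps once |s − 3| < √3·eps.
Take delta = min(3, √3·eps). If 0 < |s − 3| < delta then s > 0 and |√s − √3| < |s − 3|/√3 < eps.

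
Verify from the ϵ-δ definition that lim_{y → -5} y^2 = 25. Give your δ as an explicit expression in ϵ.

Suppose ϵ > 0. We seek δ > 0 with 0 < |y + 5| < δ ⇒ |y^2 − 25| < ϵ.
Factor: y^2 − 25 = (y + 5)(y - 5), so |y^2 − 25| = |y + 5|·|y - 5|.
Impose δ ≤ 1 so that |y| < 6; then |y - 5| ≤ 11.
Hence |y^2 − 25| ≤ 11|y + 5|, which is < ϵ once |y + 5| < ϵ/11.
Take δ = min(1, ϵ/11). If 0 < |y + 5| < δ then both bounds hold and |y^2 − 25| ≤ 11|y + 5| < 11·(ϵ/11) = ϵ.

δ = min(1, ϵ/11)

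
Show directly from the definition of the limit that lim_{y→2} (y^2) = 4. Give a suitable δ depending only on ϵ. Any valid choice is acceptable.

Let ϵ > 0. We seek δ > 0 with 0 < |y − 2| < δ ⇒ |y^2 − 4| < ϵ.
Factor: y^2 − 4 = (y − 2)(y + 2), so |y^2 − 4| = |y − 2|·|y + 2|.
Restrict δ ≤ 1. Then |y − 2| < 1 gives |y| < 3, so by the triangle inequality |y + 2| ≤ 3 + 2 = 5.
Hence |y^2 − 4| ≤ 5|y − 2|, which is < ϵ once |y − 2| < ϵ/5.
Take δ = min(1, ϵ/5). If 0 < |y − 2| < δ then both bounds hold and |y^2 − 4| ≤ 5|y − 2| < 5·(ϵ/5) = ϵ.

δ = min(1, ϵ/5)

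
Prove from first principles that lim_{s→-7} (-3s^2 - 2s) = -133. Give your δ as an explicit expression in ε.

Suppose ε > 0. We want δ > 0 such that 0 < |s + 7| < δ implies |(-3s^2 - 2s) + 133| < ε.
(-3s^2 - 2s) + 133 = -3s^2 - 2s + 133 = (s + 7)(-3s + 19).
So |(-3s^2 - 2s) + 133| = |s + 7|·|-3s + 19|.
Require δ ≤ 2. Then |s + 7| < 2 gives |s| < 9, and by the triangle inequality |-3s + 19| ≤ 3·9 + 19 = 46.
Hence |(-3s^2 - 2s) + 133| ≤ 46|s + 7| < ε provided |s + 7| < ε/46.
Choosing δ = min(2, ε/46) ensures both conditions, hence |(-3s^2 - 2s) + 133| < ε.

δ = min(2, ε/46)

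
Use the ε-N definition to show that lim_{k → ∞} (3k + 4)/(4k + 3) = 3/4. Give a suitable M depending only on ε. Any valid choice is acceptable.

Let ε > 0. For k ≥ 1, |(3k + 4)/(4k + 3) − (3/4)| = |7|/(4(4k + 3)) = 7/(4(4k + 3)).
Since 4k + 3 ≥ 4k for k ≥ 1, this is ≤ 7/(4·4k) = (7/16)/k.
So |(3k + 4)/(4k + 3) − (3/4)| < ε whenever k > (7/16)/ε.
Take M = (7/16)/ε. If k > M then |(3k + 4)/(4k + 3) − (3/4)| ≤ (7/16)/k < ε.

M = (7/16)/ε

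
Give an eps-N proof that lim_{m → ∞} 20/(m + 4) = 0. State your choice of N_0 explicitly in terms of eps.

N_0 = 20/eps

Let eps > 0. For m ≥ 1, |20/(m + 4) − 0| = 20/(m + 4) ≤ 20/m.
We need 20/m < eps, i.e. m > 20/eps.
Take N_0 = 20/eps. If m > N_0 then |20/(m + 4)| ≤ 20/m < eps.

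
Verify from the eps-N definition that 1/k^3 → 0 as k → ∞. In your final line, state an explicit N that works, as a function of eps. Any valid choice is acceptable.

Suppose eps > 0. For k ≥ 1, |1/k^3 − 0| = 1/k^3.
1/k^3 < eps ⇔ k^3 > 1/eps ⇔ k > (1/eps)^{1/3}.
Take N = (1/eps)^{1/3}. Then k > N implies 1/k^3 < eps.

N = (1/eps)^{1/3}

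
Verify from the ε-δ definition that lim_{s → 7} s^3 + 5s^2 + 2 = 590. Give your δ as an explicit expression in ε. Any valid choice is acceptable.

Suppose ε > 0. We want δ > 0 such that 0 < |s − 7| < δ implies |(s^3 + 5s^2 + 2) − 590| < ε.
(s^3 + 5s^2 + 2) − 590 = s^3 + 5s^2 - 588 = (s − 7)(s^2 + 12s + 84).
So |(s^3 + 5s^2 + 2) − 590| = |s − 7|·|s^2 + 12s + 84|.
Assume first that |s − 7| < 1, so |s| < 8. Then |s^2 + 12s + 84| ≤ 8^2 + 12·8 + 84 = 244.
Hence |(s^3 + 5s^2 + 2) − 590| ≤ 244|s − 7| < ε provided |s − 7| < ε/244.
Take δ = min(1, ε/244). Then 0 < |s − 7| < δ gives both |s − 7| < 1 and |s − 7| < ε/244, so |(s^3 + 5s^2 + 2) − 590| < ε.

δ = min(1, ε/244)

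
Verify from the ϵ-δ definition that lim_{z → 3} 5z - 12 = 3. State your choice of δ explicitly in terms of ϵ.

δ = ϵ/5

Suppose ϵ > 0. We need δ > 0 so that 0 < |z − 3| < δ implies |(5z - 12) − 3| < ϵ.
Since (5z - 12) − 3 = 5(z − 3), we have |(5z - 12) − 3| = 5|z − 3|.
Thus it suffices that |z − 3| < ϵ/5.
Take δ = ϵ/5. If 0 < |z − 3| < δ then |(5z - 12) − 3| = 5|z − 3| < 5·(ϵ/5) = ϵ.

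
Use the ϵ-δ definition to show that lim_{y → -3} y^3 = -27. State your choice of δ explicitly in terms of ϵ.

δ = min(2, ϵ/49)

Suppose ϵ > 0. We seek δ > 0 with 0 < |y + 3| < δ ⇒ |y^3 + 27| < ϵ.
Factor: y^3 + 27 = (y + 3)(y^2 - 3y + 9), so |y^3 + 27| = |y + 3|·|y^2 - 3y + 9|.
Impose δ ≤ 2 so that |y| < 5; then |y^2 - 3y + 9| ≤ 49.
Hence |y^3 + 27| ≤ 49|y + 3|, which is < ϵ once |y + 3| < ϵ/49.
Take δ = min(2, ϵ/49). If 0 < |y + 3| < δ then both bounds hold and |y^3 + 27| ≤ 49|y + 3| < 49·(ϵ/49) = ϵ.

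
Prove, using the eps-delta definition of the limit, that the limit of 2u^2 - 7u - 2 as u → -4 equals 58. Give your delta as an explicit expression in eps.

delta = min(1, eps/25)

Suppose eps > 0. We want delta > 0 such that 0 < |u + 4| < delta implies |(2u^2 - 7u - 2) − 58| < eps.
(2u^2 - 7u - 2) − 58 = 2u^2 - 7u - 60 = (u + 4)(2u - 15).
So |(2u^2 - 7u - 2) − 58| = |u + 4|·|2u - 15|.
Require delta ≤ 1. Then |u + 4| < 1 gives |u| < 5, and by the triangle inequality |2u - 15| ≤ 2·5 + 15 = 25.
Hence |(2u^2 - 7u - 2) − 58| ≤ 25|u + 4| < eps provided |u + 4| < eps/25.
Take delta = min(1, eps/25). Then 0 < |u + 4| < delta gives both |u + 4| < 1 and |u + 4| < eps/25, so |(2u^2 - 7u - 2) − 58| < eps.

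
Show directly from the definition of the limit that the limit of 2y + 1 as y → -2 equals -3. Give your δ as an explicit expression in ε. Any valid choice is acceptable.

δ = ε/2

Fix ε > 0. We need δ > 0 so that 0 < |y + 2| < δ implies |(2y + 1) + 3| < ε.
Since (2y + 1) + 3 = 2(y + 2), we have |(2y + 1) + 3| = 2|y + 2|.
So 2|y + 2| < ε exactly when |y + 2| < ε/2.
Choosing δ = ε/2 gives |(2y + 1) + 3| = 2|y + 2| < ε whenever |y + 2| < δ.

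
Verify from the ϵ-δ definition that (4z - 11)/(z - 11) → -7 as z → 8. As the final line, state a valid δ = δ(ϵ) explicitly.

Fix ϵ > 0. We want δ > 0 with 0 < |z − 8| < δ ⇒ |(4z - 11)/(z - 11) + 7| < ϵ.
Combining over a common denominator, (4z - 11)/(z - 11) + 7 = [(4z - 11)·(-3) − 21·(z - 11)] / [(-3)·(z - 11)] = -33(z − 8) / ((-3)(z - 11)).
So |(4z - 11)/(z - 11) + 7| = 33|z − 8| / (3·|z − 11|).
Require δ ≤ 3/2, so |z − 11| ≥ |-3| − |z − 8| > 3 − 3/2 = 3/2.
Hence |(4z - 11)/(z - 11) + 7| < 33|z − 8|/(3·(3/2)) = (22/3)|z − 8|, which is < ϵ once |z − 8| < (3/22)ϵ.
Take δ = min(3/2, (3/22)ϵ). Then 0 < |z − 8| < δ forces both bounds, so |(4z - 11)/(z - 11) + 7| < ϵ.

δ = min(3/2, (3/22)ϵ)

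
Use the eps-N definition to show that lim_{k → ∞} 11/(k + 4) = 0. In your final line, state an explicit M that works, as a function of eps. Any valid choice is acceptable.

Fix eps > 0. For k ≥ 1, |11/(k + 4) − 0| = 11/(k + 4) ≤ 11/k.
We need 11/k < eps, i.e. k > 11/eps.
Take M = 11/eps. If k > M then |11/(k + 4)| ≤ 11/k < eps.

M = 11/eps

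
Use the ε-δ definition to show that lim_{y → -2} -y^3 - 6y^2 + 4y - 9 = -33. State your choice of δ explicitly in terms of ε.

δ = min(2, ε/44)

Fix ε > 0. We want δ > 0 such that 0 < |y + 2| < δ implies |(-y^3 - 6y^2 + 4y - 9) + 33| < ε.
(-y^3 - 6y^2 + 4y - 9) + 33 = -y^3 - 6y^2 + 4y + 24 = (y + 2)(-y^2 - 4y + 12).
So |(-y^3 - 6y^2 + 4y - 9) + 33| = |y + 2|·|-y^2 - 4y + 12|.
Assume first that |y + 2| < 2, so |y| < 4. Then |-y^2 - 4y + 12| ≤ 4^2 + 4·4 + 12 = 44.
Hence |(-y^3 - 6y^2 + 4y - 9) + 33| ≤ 44|y + 2| < ε provided |y + 2| < ε/44.
Take δ = min(2, ε/44). Then 0 < |y + 2| < δ gives both |y + 2| < 2 and |y + 2| < ε/44, so |(-y^3 - 6y^2 + 4y - 9) + 33| < ε.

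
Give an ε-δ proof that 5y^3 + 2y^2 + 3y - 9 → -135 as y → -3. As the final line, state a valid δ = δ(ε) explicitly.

δ = min(1, ε/174)

Suppose ε > 0. We want δ > 0 such that 0 < |y + 3| < δ implies |(5y^3 + 2y^2 + 3y - 9) + 135| < ε.
(5y^3 + 2y^2 + 3y - 9) + 135 = 5y^3 + 2y^2 + 3y + 126 = (y + 3)(5y^2 - 13y + 42).
So |(5y^3 + 2y^2 + 3y - 9) + 135| = |y + 3|·|5y^2 - 13y + 42|.
Assume first that |y + 3| < 1, so |y| < 4. Then |5y^2 - 13y + 42| ≤ 5·4^2 + 13·4 + 42 = 174.
Hence |(5y^3 + 2y^2 + 3y - 9) + 135| ≤ 174|y + 3| < ε provided |y + 3| < ε/174.
Take δ = min(1, ε/174). Then 0 < |y + 3| < δ gives both |y + 3| < 1 and |y + 3| < ε/174, so |(5y^3 + 2y^2 + 3y - 9) + 135| < ε.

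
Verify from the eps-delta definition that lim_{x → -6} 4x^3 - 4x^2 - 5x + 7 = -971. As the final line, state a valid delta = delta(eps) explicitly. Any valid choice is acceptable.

Let eps > 0 be given. We want delta > 0 such that 0 < |x + 6| < delta implies |(4x^3 - 4x^2 - 5x + 7) + 971| < eps.
(4x^3 - 4x^2 - 5x + 7) + 971 = 4x^3 - 4x^2 - 5x + 978 = (x + 6)(4x^2 - 28x + 163).
So |(4x^3 - 4x^2 - 5x + 7) + 971| = |x + 6|·|4x^2 - 28x + 163|.
Assume first that |x + 6| < 1, so |x| < 7. Then |4x^2 - 28x + 163| ≤ 4·7^2 + 28·7 + 163 = 555.
Hence |(4x^3 - 4x^2 - 5x + 7) + 971| ≤ 555|x + 6| < eps provided |x + 6| < eps/555.
Choosing delta = min(1, eps/555) ensures both conditions, hence |(4x^3 - 4x^2 - 5x + 7) + 971| < eps.

delta = min(1, eps/555)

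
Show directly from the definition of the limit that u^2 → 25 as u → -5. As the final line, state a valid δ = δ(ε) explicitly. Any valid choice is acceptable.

Let ε > 0 be given. We seek δ > 0 with 0 < |u + 5| < δ ⇒ |u^2 − 25| < ε.
Factor: u^2 − 25 = (u + 5)(u - 5), so |u^2 − 25| = |u + 5|·|u - 5|.
Restrict δ ≤ 2. Then |u + 5| < 2 gives |u| < 7, so by the triangle inequality |u - 5| ≤ 7 + 5 = 12.
Hence |u^2 − 25| ≤ 12|u + 5|, which is < ε once |u + 5| < ε/12.
Take δ = min(2, ε/12). If 0 < |u + 5| < δ then both bounds hold and |u^2 − 25| ≤ 12|u + 5| < 12·(ε/12) = ε.

δ = min(2, ε/12)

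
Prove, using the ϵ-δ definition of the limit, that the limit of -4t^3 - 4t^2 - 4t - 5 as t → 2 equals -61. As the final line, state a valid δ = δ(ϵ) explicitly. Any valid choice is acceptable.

δ = min(1, ϵ/100)

Let ϵ > 0 be given. We want δ > 0 such that 0 < |t − 2| < δ implies |(-4t^3 - 4t^2 - 4t - 5) + 61| < ϵ.
(-4t^3 - 4t^2 - 4t - 5) + 61 = -4t^3 - 4t^2 - 4t + 56 = (t − 2)(-4t^2 - 12t - 28).
So |(-4t^3 - 4t^2 - 4t - 5) + 61| = |t − 2|·|-4t^2 - 12t - 28|.
Assume first that |t − 2| < 1, so |t| < 3. Then |-4t^2 - 12t - 28| ≤ 4·3^2 + 12·3 + 28 = 100.
Hence |(-4t^3 - 4t^2 - 4t - 5) + 61| ≤ 100|t − 2| < ϵ provided |t − 2| < ϵ/100.
Take δ = min(1, ϵ/100). Then 0 < |t − 2| < δ gives both |t − 2| < 1 and |t − 2| < ϵ/100, so |(-4t^3 - 4t^2 - 4t - 5) + 61| < ϵ.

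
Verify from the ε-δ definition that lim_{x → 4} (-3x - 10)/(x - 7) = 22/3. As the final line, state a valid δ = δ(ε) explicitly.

Let ε > 0 be given. We want δ > 0 with 0 < |x − 4| < δ ⇒ |(-3x - 10)/(x - 7) − (22/3)| < ε.
Combining over a common denominator, (-3x - 10)/(x - 7) − (22/3) = [(-3x - 10)·(-3) − (-22)·(x - 7)] / [(-3)·(x - 7)] = 31(x − 4) / ((-3)(x - 7)).
So |(-3x - 10)/(x - 7) − (22/3)| = 31|x − 4| / (3·|x − 7|).
Require δ ≤ 3/2, so |x − 7| ≥ |-3| − |x − 4| > 3 − 3/2 = 3/2.
Hence |(-3x - 10)/(x - 7) − (22/3)| < 31|x − 4|/(3·(3/2)) = (62/9)|x − 4|, which is < ε once |x − 4| < (9/62)ε.
Take δ = min(3/2, (9/62)ε). Then 0 < |x − 4| < δ forces both bounds, so |(-3x - 10)/(x - 7) − (22/3)| < ε.

δ = min(3/2, (9/62)ε)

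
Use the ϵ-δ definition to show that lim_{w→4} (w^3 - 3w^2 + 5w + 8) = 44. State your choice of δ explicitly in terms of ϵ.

δ = min(2, ϵ/51)

Suppose ϵ > 0. We want δ > 0 such that 0 < |w − 4| < δ implies |(w^3 - 3w^2 + 5w + 8) − 44| < ϵ.
(w^3 - 3w^2 + 5w + 8) − 44 = w^3 - 3w^2 + 5w - 36 = (w − 4)(w^2 + w + 9).
So |(w^3 - 3w^2 + 5w + 8) − 44| = |w − 4|·|w^2 + w + 9|.
Assume first that |w − 4| < 2, so |w| < 6. Then |w^2 + w + 9| ≤ 6^2 + 6 + 9 = 51.
Hence |(w^3 - 3w^2 + 5w + 8) − 44| ≤ 51|w − 4| < ϵ provided |w − 4| < ϵ/51.
Take δ = min(2, ϵ/51). Then 0 < |w − 4| < δ gives both |w − 4| < 2 and |w − 4| < ϵ/51, so |(w^3 - 3w^2 + 5w + 8) − 44| < ϵ.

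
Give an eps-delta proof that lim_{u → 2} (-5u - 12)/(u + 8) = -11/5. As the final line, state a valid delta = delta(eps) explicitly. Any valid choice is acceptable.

delta = min(5, (25/14)eps)

Let eps > 0 be given. We want delta > 0 with 0 < |u − 2| < delta ⇒ |(-5u - 12)/(u + 8) + 11/5| < eps.
Combining over a common denominator, (-5u - 12)/(u + 8) + 11/5 = [(-5u - 12)·10 − (-22)·(u + 8)] / [10·(u + 8)] = -28(u − 2) / (10(u + 8)).
So |(-5u - 12)/(u + 8) + 11/5| = 28|u − 2| / (10·|u + 8|).
Restrict delta ≤ 5. Then |u − 2| < 5 gives |u + 8| = |(u − 2) + 10| ≥ 10 − 5 = 5.
Hence |(-5u - 12)/(u + 8) + 11/5| < 28|u − 2|/(10·5) = (14/25)|u − 2|, which is < eps once |u − 2| < (25/14)eps.
Take delta = min(5, (25/14)eps). Then 0 < |u − 2| < delta forces both bounds, so |(-5u - 12)/(u + 8) + 11/5| < eps.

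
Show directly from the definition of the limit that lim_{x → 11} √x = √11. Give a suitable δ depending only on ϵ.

δ = min(11, √11·ϵ)

Let ϵ > 0. We want δ > 0 such that 0 < |x − 11| < δ implies |√x − √11| < ϵ.
Rationalise: √x − √11 = (x − 11)/(√x + √11), so |√x − √11| = |x − 11|/(√x + √11).
Restrict δ ≤ 11 so that |x − 11| < 11 forces x > 0, and then √x + √11 > √11.
Hence |√x − √11| < |x − 11|/√11, which is < ϵ once |x − 11| < √11·ϵ.
Take δ = min(11, √11·ϵ). If 0 < |x − 11| < δ then x > 0 and |√x − √11| < |x − 11|/√11 < ϵ.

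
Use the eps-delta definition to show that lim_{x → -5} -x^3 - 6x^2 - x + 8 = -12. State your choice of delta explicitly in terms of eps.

Let eps > 0 be given. We want delta > 0 such that 0 < |x + 5| < delta implies |(-x^3 - 6x^2 - x + 8) + 12| < eps.
(-x^3 - 6x^2 - x + 8) + 12 = -x^3 - 6x^2 - x + 20 = (x + 5)(-x^2 - x + 4).
So |(-x^3 - 6x^2 - x + 8) + 12| = |x + 5|·|-x^2 - x + 4|.
Require delta ≤ 2. Then |x + 5| < 2 gives |x| < 7, and by the triangle inequality |-x^2 - x + 4| ≤ 7^2 + 7 + 4 = 60.
Hence |(-x^3 - 6x^2 - x + 8) + 12| ≤ 60|x + 5| < eps provided |x + 5| < eps/60.
Take delta = min(2, eps/60). Then 0 < |x + 5| < delta gives both |x + 5| < 2 and |x + 5| < eps/60, so |(-x^3 - 6x^2 - x + 8) + 12| < eps.

delta = min(2, eps/60)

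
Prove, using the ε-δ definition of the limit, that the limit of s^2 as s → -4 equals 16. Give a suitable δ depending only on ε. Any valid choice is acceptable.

Let ε > 0. We seek δ > 0 with 0 < |s + 4| < δ ⇒ |s^2 − 16| < ε.
Factor: s^2 − 16 = (s + 4)(s - 4), so |s^2 − 16| = |s + 4|·|s - 4|.
Impose δ ≤ 2 so that |s| < 6; then |s - 4| ≤ 10.
Hence |s^2 − 16| ≤ 10|s + 4|, which is < ε once |s + 4| < ε/10.
Take δ = min(2, ε/10). If 0 < |s + 4| < δ then both bounds hold and |s^2 − 16| ≤ 10|s + 4| < 10·(ε/10) = ε.

δ = min(2, ε/10)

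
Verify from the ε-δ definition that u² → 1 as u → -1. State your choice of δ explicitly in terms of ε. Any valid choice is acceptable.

Let ε > 0. We seek δ > 0 with 0 < |u + 1| < δ ⇒ |u² − 1| < ε.
Factor: u² − 1 = (u + 1)(u - 1), so |u² − 1| = |u + 1|·|u - 1|.
Impose δ ≤ 1 so that |u| < 2; then |u - 1| ≤ 3.
Hence |u² − 1| ≤ 3|u + 1|, which is < ε once |u + 1| < ε/3.
Take δ = min(1, ε/3). If 0 < |u + 1| < δ then both bounds hold and |u² − 1| ≤ 3|u + 1| < 3·(ε/3) = ε.

δ = min(1, ε/3)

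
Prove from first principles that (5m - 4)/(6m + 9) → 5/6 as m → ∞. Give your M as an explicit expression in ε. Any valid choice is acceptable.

Fix ε > 0. For m ≥ 1, |(5m - 4)/(6m + 9) − (5/6)| = |-69|/(6(6m + 9)) = 69/(6(6m + 9)).
Since 6m + 9 ≥ 6m for m ≥ 1, this is ≤ 69/(6·6m) = (23/12)/m.
So |(5m - 4)/(6m + 9) − (5/6)| < ε whenever m > (23/12)/ε.
Take M = (23/12)/ε. If m > M then |(5m - 4)/(6m + 9) − (5/6)| ≤ (23/12)/m < ε.

M = (23/12)/ε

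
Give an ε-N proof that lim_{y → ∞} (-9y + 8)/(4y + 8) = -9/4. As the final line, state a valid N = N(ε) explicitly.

Fix ε > 0. We seek N > 0 such that y > N implies |(-9y + 8)/(4y + 8) + 9/4| < ε.
(-9y + 8)/(4y + 8) + 9/4 = (4(-9y + 8) − (-9)(4y + 8)) / (4(4y + 8)) = 104/(4(4y + 8)).
For y > 0 we have 4y + 8 > 4y, so |(-9y + 8)/(4y + 8) + 9/4| = 104/(4(4y + 8)) < 104/(4·4y) = (13/2)/y.
Thus |(-9y + 8)/(4y + 8) + 9/4| < ε whenever y > (13/2)/ε.
Take N = (13/2)/ε. If y > N then |(-9y + 8)/(4y + 8) + 9/4| < (13/2)/y < ε.

N = (13/2)/ε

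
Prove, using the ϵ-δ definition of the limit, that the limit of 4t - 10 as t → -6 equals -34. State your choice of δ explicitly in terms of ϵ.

Fix ϵ > 0. We need δ > 0 so that 0 < |t + 6| < δ implies |(4t - 10) + 34| < ϵ.
Since (4t - 10) + 34 = 4(t + 6), we have |(4t - 10) + 34| = 4|t + 6|.
So 4|t + 6| < ϵ exactly when |t + 6| < ϵ/4.
Choosing δ = ϵ/4 gives |(4t - 10) + 34| = 4|t + 6| < ϵ whenever |t + 6| < δ.

δ = ϵ/4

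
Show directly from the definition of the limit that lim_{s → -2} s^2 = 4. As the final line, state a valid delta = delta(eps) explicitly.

Let eps > 0. We seek delta > 0 with 0 < |s + 2| < delta ⇒ |s^2 − 4| < eps.
Factor: s^2 − 4 = (s + 2)(s - 2), so |s^2 − 4| = |s + 2|·|s - 2|.
Impose delta ≤ 1 so that |s| < 3; then |s - 2| ≤ 5.
Hence |s^2 − 4| ≤ 5|s + 2|, which is < eps once |s + 2| < eps/5.
Take delta = min(1, eps/5). If 0 < |s + 2| < delta then both bounds hold and |s^2 − 4| ≤ 5|s + 2| < 5·(eps/5) = eps.

delta = min(1, eps/5)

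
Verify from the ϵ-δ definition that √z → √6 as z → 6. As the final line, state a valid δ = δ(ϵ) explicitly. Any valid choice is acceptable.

δ = min(6, √6·ϵ)

Let ϵ > 0 be given. We want δ > 0 such that 0 < |z − 6| < δ implies |√z − √6| < ϵ.
Rationalise: √z − √6 = (z − 6)/(√z + √6), so |√z − √6| = |z − 6|/(√z + √6).
Restrict δ ≤ 6 so that |z − 6| < 6 forces z > 0, and then √z + √6 > √6.
Hence |√z − √6| < |z − 6|/√6, which is < ϵ once |z − 6| < √6·ϵ.
Take δ = min(6, √6·ϵ). If 0 < |z − 6| < δ then z > 0 and |√z − √6| < |z − 6|/√6 < ϵ.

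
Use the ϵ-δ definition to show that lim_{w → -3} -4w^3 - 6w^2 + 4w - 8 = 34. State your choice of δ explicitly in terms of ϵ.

δ = min(1, ϵ/102)

Let ϵ > 0 be given. We want δ > 0 such that 0 < |w + 3| < δ implies |(-4w^3 - 6w^2 + 4w - 8) − 34| < ϵ.
(-4w^3 - 6w^2 + 4w - 8) − 34 = -4w^3 - 6w^2 + 4w - 42 = (w + 3)(-4w^2 + 6w - 14).
So |(-4w^3 - 6w^2 + 4w - 8) − 34| = |w + 3|·|-4w^2 + 6w - 14|.
Require δ ≤ 1. Then |w + 3| < 1 gives |w| < 4, and by the triangle inequality |-4w^2 + 6w - 14| ≤ 4·4^2 + 6·4 + 14 = 102.
Hence |(-4w^3 - 6w^2 + 4w - 8) − 34| ≤ 102|w + 3| < ϵ provided |w + 3| < ϵ/102.
Choosing δ = min(1, ϵ/102) ensures both conditions, hence |(-4w^3 - 6w^2 + 4w - 8) − 34| < ϵ.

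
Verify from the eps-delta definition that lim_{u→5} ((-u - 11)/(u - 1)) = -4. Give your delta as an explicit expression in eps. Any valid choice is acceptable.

Let eps > 0 be given. We want delta > 0 with 0 < |u − 5| < delta ⇒ |(-u - 11)/(u - 1) + 4| < eps.
Combining over a common denominator, (-u - 11)/(u - 1) + 4 = [(-u - 11)·4 − (-16)·(u - 1)] / [4·(u - 1)] = 12(u − 5) / (4(u - 1)).
So |(-u - 11)/(u - 1) + 4| = 12|u − 5| / (4·|u − 1|).
Restrict delta ≤ 2. Then |u − 5| < 2 gives |u − 1| = |(u − 5) + 4| ≥ 4 − 2 = 2.
Hence |(-u - 11)/(u - 1) + 4| < 12|u − 5|/(4·2) = (3/2)|u − 5|, which is < eps once |u − 5| < (2/3)eps.
Take delta = min(2, (2/3)eps). Then 0 < |u − 5| < delta forces both bounds, so |(-u - 11)/(u - 1) + 4| < eps.

delta = min(2, (2/3)eps)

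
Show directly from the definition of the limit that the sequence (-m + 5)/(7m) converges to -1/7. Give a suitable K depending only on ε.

K = (5/7)/ε

Suppose ε > 0. For m ≥ 1, |(-m + 5)/(7m) + 1/7| = |35|/(7(7m)) = 35/(7(7m)).
Since 7m ≥ 7m for m ≥ 1, this is ≤ 35/(7·7m) = (5/7)/m.
So |(-m + 5)/(7m) + 1/7| < ε whenever m > (5/7)/ε.
Take K = (5/7)/ε. If m > K then |(-m + 5)/(7m) + 1/7| ≤ (5/7)/m < ε.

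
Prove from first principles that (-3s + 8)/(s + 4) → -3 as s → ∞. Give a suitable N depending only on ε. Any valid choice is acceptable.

Suppose ε > 0. We seek N > 0 such that s > N implies |(-3s + 8)/(s + 4) + 3| < ε.
(-3s + 8)/(s + 4) + 3 = ((-3s + 8) − (-3)(s + 4)) / ((s + 4)) = 20/((s + 4)).
For s > 0 we have s + 4 > s, so |(-3s + 8)/(s + 4) + 3| = 20/((s + 4)) < 20/(s) = 20/s.
Thus |(-3s + 8)/(s + 4) + 3| < ε whenever s > 20/ε.
Take N = 20/ε. If s > N then |(-3s + 8)/(s + 4) + 3| < 20/s < ε.

N = 20/ε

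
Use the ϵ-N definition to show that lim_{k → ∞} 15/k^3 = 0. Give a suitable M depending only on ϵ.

Let ϵ > 0 be given. For k ≥ 1, |15/k^3 − 0| = 15/k^3.
15/k^3 < ϵ ⇔ k^3 > 15/ϵ ⇔ k > (15/ϵ)^{1/3}.
Take M = (15/ϵ)^{1/3}. Then k > M implies 15/k^3 < ϵ.

M = (15/ϵ)^{1/3}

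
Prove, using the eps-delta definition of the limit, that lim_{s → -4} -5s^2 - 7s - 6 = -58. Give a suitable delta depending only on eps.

delta = min(1, eps/38)

Let eps > 0. We want delta > 0 such that 0 < |s + 4| < delta implies |(-5s^2 - 7s - 6) + 58| < eps.
(-5s^2 - 7s - 6) + 58 = -5s^2 - 7s + 52 = (s + 4)(-5s + 13).
So |(-5s^2 - 7s - 6) + 58| = |s + 4|·|-5s + 13|.
Assume first that |s + 4| < 1, so |s| < 5. Then |-5s + 13| ≤ 5·5 + 13 = 38.
Hence |(-5s^2 - 7s - 6) + 58| ≤ 38|s + 4| < eps provided |s + 4| < eps/38.
Choosing delta = min(1, eps/38) ensures both conditions, hence |(-5s^2 - 7s - 6) + 58| < eps.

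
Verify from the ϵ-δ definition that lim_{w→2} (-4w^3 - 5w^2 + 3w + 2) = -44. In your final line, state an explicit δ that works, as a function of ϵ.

δ = min(1, ϵ/98)

Suppose ϵ > 0. We want δ > 0 such that 0 < |w − 2| < δ implies |(-4w^3 - 5w^2 + 3w + 2) + 44| < ϵ.
(-4w^3 - 5w^2 + 3w + 2) + 44 = -4w^3 - 5w^2 + 3w + 46 = (w − 2)(-4w^2 - 13w - 23).
So |(-4w^3 - 5w^2 + 3w + 2) + 44| = |w − 2|·|-4w^2 - 13w - 23|.
Require δ ≤ 1. Then |w − 2| < 1 gives |w| < 3, and by the triangle inequality |-4w^2 - 13w - 23| ≤ 4·3^2 + 13·3 + 23 = 98.
Hence |(-4w^3 - 5w^2 + 3w + 2) + 44| ≤ 98|w − 2| < ϵ provided |w − 2| < ϵ/98.
Choosing δ = min(1, ϵ/98) ensures both conditions, hence |(-4w^3 - 5w^2 + 3w + 2) + 44| < ϵ.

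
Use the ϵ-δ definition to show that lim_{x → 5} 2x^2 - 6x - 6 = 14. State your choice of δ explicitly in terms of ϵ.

δ = min(1, ϵ/16)

Let ϵ > 0. We want δ > 0 such that 0 < |x − 5| < δ implies |(2x^2 - 6x - 6) − 14| < ϵ.
(2x^2 - 6x - 6) − 14 = 2x^2 - 6x - 20 = (x − 5)(2x + 4).
So |(2x^2 - 6x - 6) − 14| = |x − 5|·|2x + 4|.
Assume first that |x − 5| < 1, so |x| < 6. Then |2x + 4| ≤ 2·6 + 4 = 16.
Hence |(2x^2 - 6x - 6) − 14| ≤ 16|x − 5| < ϵ provided |x − 5| < ϵ/16.
Take δ = min(1, ϵ/16). Then 0 < |x − 5| < δ gives both |x − 5| < 1 and |x − 5| < ϵ/16, so |(2x^2 - 6x - 6) − 14| < ϵ.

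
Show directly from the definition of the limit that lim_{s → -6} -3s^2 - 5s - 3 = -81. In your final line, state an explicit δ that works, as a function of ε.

δ = min(1, ε/34)

Fix ε > 0. We want δ > 0 such that 0 < |s + 6| < δ implies |(-3s^2 - 5s - 3) + 81| < ε.
(-3s^2 - 5s - 3) + 81 = -3s^2 - 5s + 78 = (s + 6)(-3s + 13).
So |(-3s^2 - 5s - 3) + 81| = |s + 6|·|-3s + 13|.
Assume first that |s + 6| < 1, so |s| < 7. Then |-3s + 13| ≤ 3·7 + 13 = 34.
Hence |(-3s^2 - 5s - 3) + 81| ≤ 34|s + 6| < ε provided |s + 6| < ε/34.
Take δ = min(1, ε/34). Then 0 < |s + 6| < δ gives both |s + 6| < 1 and |s + 6| < ε/34, so |(-3s^2 - 5s - 3) + 81| < ε.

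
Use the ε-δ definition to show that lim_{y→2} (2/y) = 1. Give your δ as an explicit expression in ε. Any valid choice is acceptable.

Let ε > 0 be given. We seek δ > 0 such that 0 < |y − 2| < δ implies |2/y − 1| < ε.
|2/y − 1| = 2·|2 − y|/(2·|y|) = 2|y − 2|/(2|y|).
Restrict δ ≤ 1. Then |y − 2| < 1 gives |y| > 1, so 2|y| > 2.
Then |2/y − 1| < 2|y − 2|/2, which is < ε when |y − 2| < ε.
Take δ = min(1, ε). Then 0 < |y − 2| < δ gives both |y − 2| < 1 and |y − 2| < ε, so |2/y − 1| < ε.

δ = min(1, ε)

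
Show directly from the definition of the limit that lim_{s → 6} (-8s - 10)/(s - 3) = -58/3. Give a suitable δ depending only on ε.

Fix ε > 0. We want δ > 0 with 0 < |s − 6| < δ ⇒ |(-8s - 10)/(s - 3) + 58/3| < ε.
Combining over a common denominator, (-8s - 10)/(s - 3) + 58/3 = [(-8s - 10)·3 − (-58)·(s - 3)] / [3·(s - 3)] = 34(s − 6) / (3(s - 3)).
So |(-8s - 10)/(s - 3) + 58/3| = 34|s − 6| / (3·|s − 3|).
Restrict δ ≤ 3/2. Then |s − 6| < 3/2 gives |s − 3| = |(s − 6) + 3| ≥ 3 − 3/2 = 3/2.
Hence |(-8s - 10)/(s - 3) + 58/3| < 34|s − 6|/(3·(3/2)) = (68/9)|s − 6|, which is < ε once |s − 6| < (9/68)ε.
Take δ = min(3/2, (9/68)ε). Then 0 < |s − 6| < δ forces both bounds, so |(-8s - 10)/(s - 3) + 58/3| < ε.

δ = min(3/2, (9/68)ε)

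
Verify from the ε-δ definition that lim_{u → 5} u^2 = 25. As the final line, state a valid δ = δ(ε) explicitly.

Let ε > 0. We seek δ > 0 with 0 < |u − 5| < δ ⇒ |u^2 − 25| < ε.
Factor: u^2 − 25 = (u − 5)(u + 5), so |u^2 − 25| = |u − 5|·|u + 5|.
Impose δ ≤ 2 so that |u| < 7; then |u + 5| ≤ 12.
Hence |u^2 − 25| ≤ 12|u − 5|, which is < ε once |u − 5| < ε/12.
Take δ = min(2, ε/12). If 0 < |u − 5| < δ then both bounds hold and |u^2 − 25| ≤ 12|u − 5| < 12·(ε/12) = ε.

δ = min(2, ε/12)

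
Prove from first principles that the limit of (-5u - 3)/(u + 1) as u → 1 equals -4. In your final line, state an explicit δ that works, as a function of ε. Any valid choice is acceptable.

Let ε > 0. We want δ > 0 with 0 < |u − 1| < δ ⇒ |(-5u - 3)/(u + 1) + 4| < ε.
Combining over a common denominator, (-5u - 3)/(u + 1) + 4 = [(-5u - 3)·2 − (-8)·(u + 1)] / [2·(u + 1)] = -2(u − 1) / (2(u + 1)).
So |(-5u - 3)/(u + 1) + 4| = 2|u − 1| / (2·|u + 1|).
Require δ ≤ 1, so |u + 1| ≥ |2| − |u − 1| > 2 − 1 = 1.
Hence |(-5u - 3)/(u + 1) + 4| < 2|u − 1|/(2·1) = |u − 1|, which is < ε once |u − 1| < ε.
Take δ = min(1, ε). Then 0 < |u − 1| < δ forces both bounds, so |(-5u - 3)/(u + 1) + 4| < ε.

δ = min(1, ε)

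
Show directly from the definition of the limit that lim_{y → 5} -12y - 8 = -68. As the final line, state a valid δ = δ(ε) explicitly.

Suppose ε > 0. We need δ > 0 so that 0 < |y − 5| < δ implies |(-12y - 8) + 68| < ε.
|(-12y - 8) + 68| = |-12y + 60| = 12|y − 5|.
So 12|y − 5| < ε exactly when |y − 5| < ε/12.
Take δ = ε/12. If 0 < |y − 5| < δ then |(-12y - 8) + 68| = 12|y − 5| < 12·(ε/12) = ε.

δ = ε/12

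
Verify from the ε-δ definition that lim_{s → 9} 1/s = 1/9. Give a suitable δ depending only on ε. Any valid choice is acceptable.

δ = min(9/2, (81/2)ε)

Fix ε > 0. We seek δ > 0 such that 0 < |s − 9| < δ implies |1/s − (1/9)| < ε.
|1/s − (1/9)| = |9 − s|/(9·|s|) = |s − 9|/(9|s|).
Require δ ≤ 9/2 so that |s| > 9 − 9/2 = 9/2, hence 9|s| > 81/2.
Then |1/s − (1/9)| < |s − 9|/(81/2), which is < ε when |s − 9| < (81/2)ε.
Take δ = min(9/2, (81/2)ε). Then 0 < |s − 9| < δ gives both |s − 9| < 9/2 and |s − 9| < (81/2)ε, so |1/s − (1/9)| < ε.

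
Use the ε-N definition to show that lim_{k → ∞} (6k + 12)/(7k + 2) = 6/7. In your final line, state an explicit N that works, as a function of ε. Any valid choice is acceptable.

Suppose ε > 0. For k ≥ 1, |(6k + 12)/(7k + 2) − (6/7)| = |72|/(7(7k + 2)) = 72/(7(7k + 2)).
Since 7k + 2 ≥ 7k for k ≥ 1, this is ≤ 72/(7·7k) = (72/49)/k.
So |(6k + 12)/(7k + 2) − (6/7)| < ε whenever k > (72/49)/ε.
Take N = (72/49)/ε. If k > N then |(6k + 12)/(7k + 2) − (6/7)| ≤ (72/49)/k < ε.

N = (72/49)/ε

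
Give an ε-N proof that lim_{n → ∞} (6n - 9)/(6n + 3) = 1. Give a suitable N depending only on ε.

N = 2/ε

Let ε > 0. For n ≥ 1, |(6n - 9)/(6n + 3) − 1| = |-72|/(6(6n + 3)) = 72/(6(6n + 3)).
Since 6n + 3 ≥ 6n for n ≥ 1, this is ≤ 72/(6·6n) = 2/n.
So |(6n - 9)/(6n + 3) − 1| < ε whenever n > 2/ε.
Take N = 2/ε. If n > N then |(6n - 9)/(6n + 3) − 1| ≤ 2/n < ε.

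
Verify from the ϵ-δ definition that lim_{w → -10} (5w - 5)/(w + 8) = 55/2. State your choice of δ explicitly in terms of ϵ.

Let ϵ > 0 be given. We want δ > 0 with 0 < |w + 10| < δ ⇒ |(5w - 5)/(w + 8) − (55/2)| < ϵ.
Combining over a common denominator, (5w - 5)/(w + 8) − (55/2) = [(5w - 5)·(-2) − (-55)·(w + 8)] / [(-2)·(w + 8)] = 45(w + 10) / ((-2)(w + 8)).
So |(5w - 5)/(w + 8) − (55/2)| = 45|w + 10| / (2·|w + 8|).
Restrict δ ≤ 1. Then |w + 10| < 1 gives |w + 8| = |(w + 10) + (-2)| ≥ 2 − 1 = 1.
Hence |(5w - 5)/(w + 8) − (55/2)| < 45|w + 10|/(2·1) = (45/2)|w + 10|, which is < ϵ once |w + 10| < (2/45)ϵ.
Take δ = min(1, (2/45)ϵ). Then 0 < |w + 10| < δ forces both bounds, so |(5w - 5)/(w + 8) − (55/2)| < ϵ.

δ = min(1, (2/45)ϵ)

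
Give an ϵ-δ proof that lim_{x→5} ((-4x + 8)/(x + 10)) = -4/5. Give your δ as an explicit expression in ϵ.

Let ϵ > 0. We want δ > 0 with 0 < |x − 5| < δ ⇒ |(-4x + 8)/(x + 10) + 4/5| < ϵ.
Combining over a common denominator, (-4x + 8)/(x + 10) + 4/5 = [(-4x + 8)·15 − (-12)·(x + 10)] / [15·(x + 10)] = -48(x − 5) / (15(x + 10)).
So |(-4x + 8)/(x + 10) + 4/5| = 48|x − 5| / (15·|x + 10|).
Require δ ≤ 15/2, so |x + 10| ≥ |15| − |x − 5| > 15 − 15/2 = 15/2.
Hence |(-4x + 8)/(x + 10) + 4/5| < 48|x − 5|/(15·(15/2)) = (32/75)|x − 5|, which is < ϵ once |x − 5| < (75/32)ϵ.
Take δ = min(15/2, (75/32)ϵ). Then 0 < |x − 5| < δ forces both bounds, so |(-4x + 8)/(x + 10) + 4/5| < ϵ.

δ = min(15/2, (75/32)ϵ)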